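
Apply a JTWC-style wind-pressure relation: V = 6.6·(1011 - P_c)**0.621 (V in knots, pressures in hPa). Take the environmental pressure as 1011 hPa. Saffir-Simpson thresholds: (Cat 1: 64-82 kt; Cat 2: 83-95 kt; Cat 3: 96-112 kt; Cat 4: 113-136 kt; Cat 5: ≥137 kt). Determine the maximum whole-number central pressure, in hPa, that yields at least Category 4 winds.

Category 4 begins at V = 113 kt.
Required ΔP = (113/6.6)^(1/0.621) = 17.121^1.610 ≈ 96.91 hPa.
P_c ≤ 1011 − 96.91 = 914.09, so the highest integer P_c is 914 hPa.

914 hPa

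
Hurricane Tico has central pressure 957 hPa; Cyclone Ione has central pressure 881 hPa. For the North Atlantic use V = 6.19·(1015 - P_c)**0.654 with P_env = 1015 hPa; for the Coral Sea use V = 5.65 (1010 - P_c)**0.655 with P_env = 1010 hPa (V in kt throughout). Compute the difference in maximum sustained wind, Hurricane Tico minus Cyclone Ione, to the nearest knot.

-48 kt

Hurricane Tico: ΔP = 58; V ≈ 6.19 × 58^0.654 ≈ 88.10 kt.
Cyclone Ione: ΔP = 129; V ≈ 5.65 × 129^0.655 ≈ 136.30 kt.
Difference ≈ 88.10 − 136.30 = -48.20 → -48 kt.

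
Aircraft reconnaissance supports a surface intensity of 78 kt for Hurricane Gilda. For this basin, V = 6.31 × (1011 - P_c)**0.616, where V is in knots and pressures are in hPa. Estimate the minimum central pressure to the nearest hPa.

ΔP = (V / 6.31)^(1/0.616) = (78/6.31)^1.623.
78/6.31 = 12.361; 12.361^1.623 ≈ 59.27 hPa.
P_c = 1011 − 59.27 = 951.73 ≈ 952 hPa.

952 hPa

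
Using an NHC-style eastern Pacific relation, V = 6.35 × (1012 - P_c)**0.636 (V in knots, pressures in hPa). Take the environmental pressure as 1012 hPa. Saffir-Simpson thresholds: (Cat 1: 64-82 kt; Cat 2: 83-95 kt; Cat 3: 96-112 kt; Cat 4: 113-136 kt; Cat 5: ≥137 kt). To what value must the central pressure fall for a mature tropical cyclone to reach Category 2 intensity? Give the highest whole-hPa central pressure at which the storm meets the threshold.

Category 2 begins at V = 83 kt.
Required ΔP = (83/6.35)^(1/0.636) = 13.071^1.572 ≈ 56.91 hPa.
P_c ≤ 1012 − 56.91 = 955.09, so the highest integer P_c is 955 hPa.

955 hPa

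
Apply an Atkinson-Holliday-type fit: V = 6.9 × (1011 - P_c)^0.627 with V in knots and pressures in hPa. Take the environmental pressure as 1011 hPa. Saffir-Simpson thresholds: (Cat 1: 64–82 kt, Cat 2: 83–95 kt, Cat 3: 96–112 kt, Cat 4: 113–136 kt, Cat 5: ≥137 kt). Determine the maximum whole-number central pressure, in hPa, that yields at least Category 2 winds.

958 hPa

Category 2 begins at V = 83 kt.
Required ΔP = (83/6.9)^(1/0.627) = 12.029^1.595 ≈ 52.83 hPa.
P_c ≤ 1011 − 52.83 = 958.17, so the highest integer P_c is 958 hPa.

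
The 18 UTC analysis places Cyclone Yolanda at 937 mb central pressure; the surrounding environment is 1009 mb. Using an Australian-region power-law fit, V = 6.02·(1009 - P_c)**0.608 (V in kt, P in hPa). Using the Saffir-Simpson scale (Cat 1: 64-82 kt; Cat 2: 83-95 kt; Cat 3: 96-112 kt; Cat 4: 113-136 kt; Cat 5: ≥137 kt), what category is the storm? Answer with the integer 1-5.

1

ΔP = 1009 − 937 = 72 mb.
V ≈ 6.02 × 72^0.608 = 6.02 × 13.47 ≈ 81 kt.
81 kt falls in the Category 1 band.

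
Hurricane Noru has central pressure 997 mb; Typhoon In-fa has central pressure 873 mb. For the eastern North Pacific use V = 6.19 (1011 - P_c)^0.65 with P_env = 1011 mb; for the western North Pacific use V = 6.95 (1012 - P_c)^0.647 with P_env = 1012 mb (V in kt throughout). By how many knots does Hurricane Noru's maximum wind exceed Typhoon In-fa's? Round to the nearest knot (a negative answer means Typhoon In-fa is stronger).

-135 kt

Hurricane Noru: ΔP = 14; V ≈ 6.19 × 14^0.65 ≈ 34.41 kt.
Typhoon In-fa: ΔP = 139; V ≈ 6.95 × 139^0.647 ≈ 169.24 kt.
Difference ≈ 34.41 − 169.24 = -134.83 → -135 kt.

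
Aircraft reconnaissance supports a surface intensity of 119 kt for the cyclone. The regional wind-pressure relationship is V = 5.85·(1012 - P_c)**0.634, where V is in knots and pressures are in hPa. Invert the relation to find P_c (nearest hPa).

896 hPa

ΔP = (V / 5.85)^(1/0.634) = (119/5.85)^1.577.
119/5.85 = 20.342; 20.342^1.577 ≈ 115.80 hPa.
P_c = 1012 − 115.80 = 896.20 ≈ 896 hPa.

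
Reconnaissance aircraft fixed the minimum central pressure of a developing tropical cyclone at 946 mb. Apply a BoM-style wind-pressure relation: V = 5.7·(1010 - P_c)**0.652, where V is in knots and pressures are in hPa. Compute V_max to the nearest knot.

ΔP = 1010 − 946 = 64 mb.
64^0.652 ≈ 15.053.
V ≈ 5.7 × 15.053 ≈ 85.8 kt.

86 kt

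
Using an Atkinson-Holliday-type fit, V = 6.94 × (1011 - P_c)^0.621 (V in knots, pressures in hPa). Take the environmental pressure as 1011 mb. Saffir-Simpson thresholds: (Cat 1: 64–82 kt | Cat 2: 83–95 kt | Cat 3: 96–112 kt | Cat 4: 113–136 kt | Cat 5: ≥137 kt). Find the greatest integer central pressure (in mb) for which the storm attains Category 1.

Category 1 begins at V = 64 kt.
Required ΔP = (64/6.94)^(1/0.621) = 9.222^1.610 ≈ 35.78 mb.
P_c ≤ 1011 − 35.78 = 975.22, so the highest integer P_c is 975 mb.

975 mb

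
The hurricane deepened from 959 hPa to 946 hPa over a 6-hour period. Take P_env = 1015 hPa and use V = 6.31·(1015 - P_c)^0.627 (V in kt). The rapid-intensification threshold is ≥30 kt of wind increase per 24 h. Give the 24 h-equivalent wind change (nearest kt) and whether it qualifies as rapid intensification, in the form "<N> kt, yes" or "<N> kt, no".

V₁: ΔP = 56, V ≈ 6.31 × 56^0.627 ≈ 78.73 kt.
V₂: ΔP = 69, V ≈ 6.31 × 69^0.627 ≈ 89.74 kt.
ΔV over 6 h = 11.01 kt → 24 h equivalent = 11.01 × 24/6 ≈ 44.04 kt.
44 kt ≥ 30 kt ⇒ rapid intensification.

44 kt, yes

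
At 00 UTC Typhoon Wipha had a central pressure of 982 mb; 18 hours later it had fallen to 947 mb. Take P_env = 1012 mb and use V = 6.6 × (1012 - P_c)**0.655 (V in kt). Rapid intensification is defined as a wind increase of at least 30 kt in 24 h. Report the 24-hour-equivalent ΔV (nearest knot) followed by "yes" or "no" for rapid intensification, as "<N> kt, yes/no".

V₁: ΔP = 30, V ≈ 6.6 × 30^0.655 ≈ 61.24 kt.
V₂: ΔP = 65, V ≈ 6.6 × 65^0.655 ≈ 101.63 kt.
ΔV over 18 h = 40.39 kt → 24 h equivalent = 40.39 × 24/18 ≈ 53.85 kt.
54 kt ≥ 30 kt ⇒ rapid intensification.

54 kt, yes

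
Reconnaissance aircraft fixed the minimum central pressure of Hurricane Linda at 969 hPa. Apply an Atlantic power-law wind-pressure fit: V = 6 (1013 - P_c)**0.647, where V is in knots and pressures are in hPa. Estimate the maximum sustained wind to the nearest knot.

ΔP = 1013 − 969 = 44 hPa.
44^0.647 ≈ 11.569.
V ≈ 6 × 11.569 ≈ 69.4 kt.

69 kt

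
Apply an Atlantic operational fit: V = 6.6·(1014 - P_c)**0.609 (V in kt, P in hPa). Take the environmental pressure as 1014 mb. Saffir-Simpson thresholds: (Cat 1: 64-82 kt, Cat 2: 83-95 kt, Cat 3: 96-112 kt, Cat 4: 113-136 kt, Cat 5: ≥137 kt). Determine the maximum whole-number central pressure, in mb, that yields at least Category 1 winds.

972 mb

Category 1 begins at V = 64 kt.
Required ΔP = (64/6.6)^(1/0.609) = 9.697^1.642 ≈ 41.70 mb.
P_c ≤ 1014 − 41.70 = 972.30, so the highest integer P_c is 972 mb.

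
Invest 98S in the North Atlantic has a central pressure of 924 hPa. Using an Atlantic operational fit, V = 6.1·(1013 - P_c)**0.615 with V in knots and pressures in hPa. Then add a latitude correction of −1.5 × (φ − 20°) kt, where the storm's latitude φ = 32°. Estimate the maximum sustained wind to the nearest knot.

ΔP = 1013 − 924 = 89 hPa.
89^0.615 ≈ 15.808.
V ≈ 6.1 × 15.808 ≈ 96.4 kt.
Latitude correction: −1.5 × (32 − 20) = -18 kt.
Corrected V ≈ 78.4 kt → 78 kt.

78 kt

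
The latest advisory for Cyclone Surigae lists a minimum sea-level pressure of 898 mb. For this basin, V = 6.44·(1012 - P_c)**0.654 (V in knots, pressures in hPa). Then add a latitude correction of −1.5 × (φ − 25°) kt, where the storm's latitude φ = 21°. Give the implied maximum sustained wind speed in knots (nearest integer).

149 kt

ΔP = 1012 − 898 = 114 mb.
114^0.654 ≈ 22.142.
V ≈ 6.44 × 22.142 ≈ 142.6 kt.
Latitude correction: −1.5 × (21 − 25) = 6 kt.
Corrected V ≈ 148.6 kt → 149 kt.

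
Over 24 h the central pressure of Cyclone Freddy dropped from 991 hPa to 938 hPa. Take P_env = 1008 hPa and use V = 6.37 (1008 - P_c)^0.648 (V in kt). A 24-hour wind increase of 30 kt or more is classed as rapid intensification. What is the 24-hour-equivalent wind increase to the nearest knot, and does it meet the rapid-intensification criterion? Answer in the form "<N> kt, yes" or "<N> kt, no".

60 kt, yes

V₁: ΔP = 17, V ≈ 6.37 × 17^0.648 ≈ 39.95 kt.
V₂: ΔP = 70, V ≈ 6.37 × 70^0.648 ≈ 99.95 kt.
ΔV over 24 h = 60.00 kt → 24 h equivalent = 60.00 × 24/24 ≈ 60.00 kt.
60 kt ≥ 30 kt ⇒ rapid intensification.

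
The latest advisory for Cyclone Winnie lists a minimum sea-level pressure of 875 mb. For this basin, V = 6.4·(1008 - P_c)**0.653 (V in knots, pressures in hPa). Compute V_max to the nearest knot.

ΔP = 1008 − 875 = 133 mb.
133^0.653 ≈ 24.371.
V ≈ 6.4 × 24.371 ≈ 156.0 kt.

156 kt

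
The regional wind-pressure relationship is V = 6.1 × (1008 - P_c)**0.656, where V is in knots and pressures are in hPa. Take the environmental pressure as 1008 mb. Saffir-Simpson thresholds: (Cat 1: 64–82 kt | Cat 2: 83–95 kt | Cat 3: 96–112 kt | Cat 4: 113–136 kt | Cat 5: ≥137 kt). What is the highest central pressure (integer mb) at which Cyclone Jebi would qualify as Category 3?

941 mb

Category 3 begins at V = 96 kt.
Required ΔP = (96/6.1)^(1/0.656) = 15.738^1.524 ≈ 66.77 mb.
P_c ≤ 1008 − 66.77 = 941.23, so the highest integer P_c is 941 mb.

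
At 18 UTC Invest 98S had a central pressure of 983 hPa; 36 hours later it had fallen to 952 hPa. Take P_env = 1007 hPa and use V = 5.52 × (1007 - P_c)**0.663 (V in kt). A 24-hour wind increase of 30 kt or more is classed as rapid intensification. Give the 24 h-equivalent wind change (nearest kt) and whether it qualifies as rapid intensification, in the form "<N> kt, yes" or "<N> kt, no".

22 kt, no

V₁: ΔP = 24, V ≈ 5.52 × 24^0.663 ≈ 45.40 kt.
V₂: ΔP = 55, V ≈ 5.52 × 55^0.663 ≈ 78.67 kt.
ΔV over 36 h = 33.27 kt → 24 h equivalent = 33.27 × 24/36 ≈ 22.18 kt.
22 kt < 30 kt ⇒ not rapid intensification.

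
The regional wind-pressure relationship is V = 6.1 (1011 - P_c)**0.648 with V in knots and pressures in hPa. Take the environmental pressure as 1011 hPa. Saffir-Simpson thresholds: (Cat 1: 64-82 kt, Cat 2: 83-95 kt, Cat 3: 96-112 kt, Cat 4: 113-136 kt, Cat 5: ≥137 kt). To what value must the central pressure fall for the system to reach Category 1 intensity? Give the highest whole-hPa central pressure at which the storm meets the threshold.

Category 1 begins at V = 64 kt.
Required ΔP = (64/6.1)^(1/0.648) = 10.492^1.543 ≈ 37.62 hPa.
P_c ≤ 1011 − 37.62 = 973.38, so the highest integer P_c is 973 hPa.

973 hPa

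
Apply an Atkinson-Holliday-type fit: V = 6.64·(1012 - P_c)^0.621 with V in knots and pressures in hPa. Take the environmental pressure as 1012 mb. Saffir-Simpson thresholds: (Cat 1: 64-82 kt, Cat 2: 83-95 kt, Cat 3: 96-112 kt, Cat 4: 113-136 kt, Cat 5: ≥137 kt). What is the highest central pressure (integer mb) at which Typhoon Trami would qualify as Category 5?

Category 5 begins at V = 137 kt.
Required ΔP = (137/6.64)^(1/0.621) = 20.633^1.610 ≈ 130.87 mb.
P_c ≤ 1012 − 130.87 = 881.13, so the highest integer P_c is 881 mb.

881 mb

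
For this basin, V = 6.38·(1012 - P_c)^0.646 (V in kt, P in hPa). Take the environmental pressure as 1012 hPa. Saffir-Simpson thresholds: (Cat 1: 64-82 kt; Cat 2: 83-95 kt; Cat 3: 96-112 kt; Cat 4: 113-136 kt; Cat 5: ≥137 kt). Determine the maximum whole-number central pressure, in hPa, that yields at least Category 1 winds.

Category 1 begins at V = 64 kt.
Required ΔP = (64/6.38)^(1/0.646) = 10.031^1.548 ≈ 35.49 hPa.
P_c ≤ 1012 − 35.49 = 976.51, so the highest integer P_c is 976 hPa.

976 hPa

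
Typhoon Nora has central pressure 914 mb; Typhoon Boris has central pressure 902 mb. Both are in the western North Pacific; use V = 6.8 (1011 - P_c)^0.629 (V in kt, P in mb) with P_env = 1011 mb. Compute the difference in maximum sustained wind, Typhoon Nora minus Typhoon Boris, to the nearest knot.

Typhoon Nora: ΔP = 97; V ≈ 6.8 × 97^0.629 ≈ 120.83 kt.
Typhoon Boris: ΔP = 109; V ≈ 6.8 × 109^0.629 ≈ 130.03 kt.
Difference ≈ 120.83 − 130.03 = -9.20 → -9 kt.

-9 kt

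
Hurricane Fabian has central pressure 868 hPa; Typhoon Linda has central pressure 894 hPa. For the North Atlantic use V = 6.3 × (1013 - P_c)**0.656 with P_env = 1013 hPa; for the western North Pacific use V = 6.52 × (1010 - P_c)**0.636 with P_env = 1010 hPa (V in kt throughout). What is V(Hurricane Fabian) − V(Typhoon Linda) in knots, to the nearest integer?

Hurricane Fabian: ΔP = 145; V ≈ 6.3 × 145^0.656 ≈ 164.89 kt.
Typhoon Linda: ΔP = 116; V ≈ 6.52 × 116^0.636 ≈ 134.04 kt.
Difference ≈ 164.89 − 134.04 = 30.85 → 31 kt.

31 kt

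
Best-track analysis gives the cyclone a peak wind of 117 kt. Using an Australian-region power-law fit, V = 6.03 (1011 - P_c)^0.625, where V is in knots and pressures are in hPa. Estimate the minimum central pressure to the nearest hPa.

ΔP = (V / 6.03)^(1/0.625) = (117/6.03)^1.600.
117/6.03 = 19.403; 19.403^1.600 ≈ 114.97 hPa.
P_c = 1011 − 114.97 = 896.03 ≈ 896 hPa.

896 hPa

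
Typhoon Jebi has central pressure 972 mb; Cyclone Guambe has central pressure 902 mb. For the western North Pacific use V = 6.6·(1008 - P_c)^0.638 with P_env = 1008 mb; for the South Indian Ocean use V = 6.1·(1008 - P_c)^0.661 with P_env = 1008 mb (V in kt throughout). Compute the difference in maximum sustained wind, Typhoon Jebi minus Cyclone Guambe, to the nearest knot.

Typhoon Jebi: ΔP = 36; V ≈ 6.6 × 36^0.638 ≈ 64.93 kt.
Cyclone Guambe: ΔP = 106; V ≈ 6.1 × 106^0.661 ≈ 133.06 kt.
Difference ≈ 64.93 − 133.06 = -68.13 → -68 kt.

-68 kt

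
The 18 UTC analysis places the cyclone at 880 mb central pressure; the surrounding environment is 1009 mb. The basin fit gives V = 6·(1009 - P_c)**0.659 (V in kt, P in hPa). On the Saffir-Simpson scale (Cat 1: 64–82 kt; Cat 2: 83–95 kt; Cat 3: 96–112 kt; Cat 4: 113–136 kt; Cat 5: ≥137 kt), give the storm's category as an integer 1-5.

5

ΔP = 1009 − 880 = 129 mb.
V ≈ 6 × 129^0.659 = 6 × 24.60 ≈ 148 kt.
148 kt falls in the Category 5 band.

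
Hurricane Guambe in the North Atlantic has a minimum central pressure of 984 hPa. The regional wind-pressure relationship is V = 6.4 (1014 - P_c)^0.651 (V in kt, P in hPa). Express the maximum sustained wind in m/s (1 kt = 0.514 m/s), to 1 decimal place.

30.1 m/s

ΔP = 1014 − 984 = 30 hPa.
V ≈ 6.4 × 30^0.651 = 6.4 × 9.154 ≈ 58.585 kt.
58.585 × 0.514 ≈ 30.11 m/s → 30.1 m/s.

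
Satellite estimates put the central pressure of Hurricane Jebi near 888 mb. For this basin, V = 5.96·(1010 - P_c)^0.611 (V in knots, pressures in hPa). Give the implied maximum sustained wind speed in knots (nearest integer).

112 kt

ΔP = 1010 − 888 = 122 mb.
122^0.611 ≈ 18.826.
V ≈ 5.96 × 18.826 ≈ 112.2 kt.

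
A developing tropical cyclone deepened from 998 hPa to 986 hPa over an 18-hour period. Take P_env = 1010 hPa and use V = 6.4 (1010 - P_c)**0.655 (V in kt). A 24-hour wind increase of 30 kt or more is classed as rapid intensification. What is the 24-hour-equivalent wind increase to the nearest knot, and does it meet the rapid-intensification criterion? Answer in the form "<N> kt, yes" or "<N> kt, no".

25 kt, no

V₁: ΔP = 12, V ≈ 6.4 × 12^0.655 ≈ 32.59 kt.
V₂: ΔP = 24, V ≈ 6.4 × 24^0.655 ≈ 51.31 kt.
ΔV over 18 h = 18.72 kt → 24 h equivalent = 18.72 × 24/18 ≈ 24.96 kt.
25 kt < 30 kt ⇒ not rapid intensification.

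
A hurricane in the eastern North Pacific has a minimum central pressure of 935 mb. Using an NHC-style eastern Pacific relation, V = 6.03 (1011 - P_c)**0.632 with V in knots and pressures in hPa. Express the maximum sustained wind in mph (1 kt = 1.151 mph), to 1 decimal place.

107.2 mph

ΔP = 1011 − 935 = 76 mb.
V ≈ 6.03 × 76^0.632 = 6.03 × 15.441 ≈ 93.109 kt.
93.109 × 1.151 ≈ 107.17 mph → 107.2 mph.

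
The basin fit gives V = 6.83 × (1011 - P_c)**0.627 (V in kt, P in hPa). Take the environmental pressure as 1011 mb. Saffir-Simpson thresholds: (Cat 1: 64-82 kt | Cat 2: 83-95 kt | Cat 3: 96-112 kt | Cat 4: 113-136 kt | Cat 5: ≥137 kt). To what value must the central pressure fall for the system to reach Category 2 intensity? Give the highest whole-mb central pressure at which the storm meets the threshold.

Category 2 begins at V = 83 kt.
Required ΔP = (83/6.83)^(1/0.627) = 12.152^1.595 ≈ 53.69 mb.
P_c ≤ 1011 − 53.69 = 957.31, so the highest integer P_c is 957 mb.

957 mb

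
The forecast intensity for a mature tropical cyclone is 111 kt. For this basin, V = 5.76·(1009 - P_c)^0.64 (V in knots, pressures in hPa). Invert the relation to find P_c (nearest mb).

907 mb

ΔP = (V / 5.76)^(1/0.64) = (111/5.76)^1.562.
111/5.76 = 19.271; 19.271^1.562 ≈ 101.78 mb.
P_c = 1009 − 101.78 = 907.22 ≈ 907 mb.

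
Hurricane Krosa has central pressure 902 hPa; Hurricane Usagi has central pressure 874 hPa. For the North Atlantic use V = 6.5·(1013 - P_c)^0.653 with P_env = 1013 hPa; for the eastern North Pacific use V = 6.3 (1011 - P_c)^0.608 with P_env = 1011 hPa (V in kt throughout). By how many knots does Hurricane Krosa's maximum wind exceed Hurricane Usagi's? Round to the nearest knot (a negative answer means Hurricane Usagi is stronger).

15 kt

Hurricane Krosa: ΔP = 111; V ≈ 6.5 × 111^0.653 ≈ 140.77 kt.
Hurricane Usagi: ΔP = 137; V ≈ 6.3 × 137^0.608 ≈ 125.45 kt.
Difference ≈ 140.77 − 125.45 = 15.32 → 15 kt.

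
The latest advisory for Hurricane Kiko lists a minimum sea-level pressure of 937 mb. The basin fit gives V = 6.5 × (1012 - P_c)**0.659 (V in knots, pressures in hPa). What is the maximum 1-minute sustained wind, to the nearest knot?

112 kt

ΔP = 1012 − 937 = 75 mb.
75^0.659 ≈ 17.205.
V ≈ 6.5 × 17.205 ≈ 111.8 kt.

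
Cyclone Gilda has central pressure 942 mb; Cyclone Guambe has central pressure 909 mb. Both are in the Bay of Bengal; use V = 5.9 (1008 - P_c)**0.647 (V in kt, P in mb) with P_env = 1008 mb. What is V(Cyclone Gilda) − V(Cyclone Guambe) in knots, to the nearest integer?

-27 kt

Cyclone Gilda: ΔP = 66; V ≈ 5.9 × 66^0.647 ≈ 88.74 kt.
Cyclone Guambe: ΔP = 99; V ≈ 5.9 × 99^0.647 ≈ 115.35 kt.
Difference ≈ 88.74 − 115.35 = -26.61 → -27 kt.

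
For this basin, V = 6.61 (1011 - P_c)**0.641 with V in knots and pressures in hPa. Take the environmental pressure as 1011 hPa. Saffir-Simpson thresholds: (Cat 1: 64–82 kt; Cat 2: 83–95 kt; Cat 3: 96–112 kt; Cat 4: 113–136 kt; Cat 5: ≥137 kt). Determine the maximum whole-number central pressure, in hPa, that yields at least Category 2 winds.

Category 2 begins at V = 83 kt.
Required ΔP = (83/6.61)^(1/0.641) = 12.557^1.560 ≈ 51.80 hPa.
P_c ≤ 1011 − 51.80 = 959.20, so the highest integer P_c is 959 hPa.

959 hPa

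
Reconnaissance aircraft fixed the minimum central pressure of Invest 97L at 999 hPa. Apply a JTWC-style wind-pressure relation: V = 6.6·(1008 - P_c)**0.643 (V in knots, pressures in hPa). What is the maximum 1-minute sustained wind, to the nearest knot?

27 kt

ΔP = 1008 − 999 = 9 hPa.
9^0.643 ≈ 4.108.
V ≈ 6.6 × 4.108 ≈ 27.1 kt.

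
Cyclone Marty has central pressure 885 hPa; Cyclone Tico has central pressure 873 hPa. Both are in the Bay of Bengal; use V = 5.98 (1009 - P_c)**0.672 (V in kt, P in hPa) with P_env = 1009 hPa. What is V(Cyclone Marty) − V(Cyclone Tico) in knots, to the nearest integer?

-10 kt

Cyclone Marty: ΔP = 124; V ≈ 5.98 × 124^0.672 ≈ 152.57 kt.
Cyclone Tico: ΔP = 136; V ≈ 5.98 × 136^0.672 ≈ 162.35 kt.
Difference ≈ 152.57 − 162.35 = -9.78 → -10 kt.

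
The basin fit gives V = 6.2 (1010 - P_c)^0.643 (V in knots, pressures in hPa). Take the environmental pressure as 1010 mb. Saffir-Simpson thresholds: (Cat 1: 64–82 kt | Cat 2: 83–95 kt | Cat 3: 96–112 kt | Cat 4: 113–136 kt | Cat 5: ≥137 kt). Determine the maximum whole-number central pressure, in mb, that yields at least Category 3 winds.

939 mb

Category 3 begins at V = 96 kt.
Required ΔP = (96/6.2)^(1/0.643) = 15.484^1.555 ≈ 70.88 mb.
P_c ≤ 1010 − 70.88 = 939.12, so the highest integer P_c is 939 mb.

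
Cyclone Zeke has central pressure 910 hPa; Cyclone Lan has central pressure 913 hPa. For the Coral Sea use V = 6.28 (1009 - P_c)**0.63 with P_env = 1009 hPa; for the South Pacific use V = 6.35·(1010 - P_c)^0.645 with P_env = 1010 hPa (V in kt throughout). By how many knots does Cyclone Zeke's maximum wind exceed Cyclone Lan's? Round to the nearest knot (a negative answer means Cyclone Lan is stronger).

Cyclone Zeke: ΔP = 99; V ≈ 6.28 × 99^0.63 ≈ 113.56 kt.
Cyclone Lan: ΔP = 97; V ≈ 6.35 × 97^0.645 ≈ 121.41 kt.
Difference ≈ 113.56 − 121.41 = -7.85 → -8 kt.

-8 kt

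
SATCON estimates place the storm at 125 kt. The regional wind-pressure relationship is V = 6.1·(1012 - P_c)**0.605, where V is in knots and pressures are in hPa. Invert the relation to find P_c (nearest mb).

ΔP = (V / 6.1)^(1/0.605) = (125/6.1)^1.653.
125/6.1 = 20.492; 20.492^1.653 ≈ 147.20 mb.
P_c = 1012 − 147.20 = 864.80 ≈ 865 mb.

865 mb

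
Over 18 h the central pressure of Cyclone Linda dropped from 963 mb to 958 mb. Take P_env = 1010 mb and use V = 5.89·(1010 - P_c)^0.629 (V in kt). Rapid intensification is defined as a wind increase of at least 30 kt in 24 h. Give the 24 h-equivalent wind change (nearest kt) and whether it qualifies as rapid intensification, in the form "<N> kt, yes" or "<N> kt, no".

6 kt, no

V₁: ΔP = 47, V ≈ 5.89 × 47^0.629 ≈ 66.35 kt.
V₂: ΔP = 52, V ≈ 5.89 × 52^0.629 ≈ 70.71 kt.
ΔV over 18 h = 4.36 kt → 24 h equivalent = 4.36 × 24/18 ≈ 5.81 kt.
6 kt < 30 kt ⇒ not rapid intensification.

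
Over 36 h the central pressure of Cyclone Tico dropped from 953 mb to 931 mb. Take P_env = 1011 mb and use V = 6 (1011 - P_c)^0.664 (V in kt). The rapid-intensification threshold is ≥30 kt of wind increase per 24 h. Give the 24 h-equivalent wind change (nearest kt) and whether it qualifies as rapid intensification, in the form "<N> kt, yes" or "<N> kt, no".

14 kt, no

V₁: ΔP = 58, V ≈ 6 × 58^0.664 ≈ 88.93 kt.
V₂: ΔP = 80, V ≈ 6 × 80^0.664 ≈ 110.10 kt.
ΔV over 36 h = 21.17 kt → 24 h equivalent = 21.17 × 24/36 ≈ 14.11 kt.
14 kt < 30 kt ⇒ not rapid intensification.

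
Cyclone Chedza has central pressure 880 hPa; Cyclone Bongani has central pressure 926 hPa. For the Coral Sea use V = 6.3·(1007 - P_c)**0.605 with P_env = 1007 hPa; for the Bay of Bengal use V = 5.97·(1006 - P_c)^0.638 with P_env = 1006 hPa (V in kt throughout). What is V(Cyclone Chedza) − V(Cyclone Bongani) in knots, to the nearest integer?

20 kt

Cyclone Chedza: ΔP = 127; V ≈ 6.3 × 127^0.605 ≈ 118.07 kt.
Cyclone Bongani: ΔP = 80; V ≈ 5.97 × 80^0.638 ≈ 97.76 kt.
Difference ≈ 118.07 − 97.76 = 20.31 → 20 kt.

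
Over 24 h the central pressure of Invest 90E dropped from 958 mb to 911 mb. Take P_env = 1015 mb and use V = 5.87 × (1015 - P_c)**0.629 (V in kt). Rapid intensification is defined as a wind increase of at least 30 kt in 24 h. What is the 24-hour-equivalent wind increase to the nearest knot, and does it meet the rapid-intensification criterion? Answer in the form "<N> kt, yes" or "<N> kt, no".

V₁: ΔP = 57, V ≈ 5.87 × 57^0.629 ≈ 74.66 kt.
V₂: ΔP = 104, V ≈ 5.87 × 104^0.629 ≈ 108.98 kt.
ΔV over 24 h = 34.32 kt → 24 h equivalent = 34.32 × 24/24 ≈ 34.32 kt.
34 kt ≥ 30 kt ⇒ rapid intensification.

34 kt, yes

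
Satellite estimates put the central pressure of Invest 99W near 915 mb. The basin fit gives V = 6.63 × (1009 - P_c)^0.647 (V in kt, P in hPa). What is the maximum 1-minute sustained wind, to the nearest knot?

ΔP = 1009 − 915 = 94 mb.
94^0.647 ≈ 18.907.
V ≈ 6.63 × 18.907 ≈ 125.4 kt.

125 kt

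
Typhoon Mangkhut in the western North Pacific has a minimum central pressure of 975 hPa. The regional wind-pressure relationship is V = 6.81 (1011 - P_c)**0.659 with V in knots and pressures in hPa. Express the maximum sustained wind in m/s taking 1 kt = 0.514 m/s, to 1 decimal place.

ΔP = 1011 − 975 = 36 hPa.
V ≈ 6.81 × 36^0.659 = 6.81 × 10.607 ≈ 72.235 kt.
72.235 × 0.514 ≈ 37.13 m/s → 37.1 m/s.

37.1 m/s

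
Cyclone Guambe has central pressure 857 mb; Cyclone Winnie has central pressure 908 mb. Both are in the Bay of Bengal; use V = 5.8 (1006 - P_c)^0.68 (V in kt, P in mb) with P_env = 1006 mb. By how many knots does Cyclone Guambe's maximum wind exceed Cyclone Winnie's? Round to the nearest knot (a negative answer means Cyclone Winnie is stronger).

43 kt

Cyclone Guambe: ΔP = 149; V ≈ 5.8 × 149^0.68 ≈ 174.26 kt.
Cyclone Winnie: ΔP = 98; V ≈ 5.8 × 98^0.68 ≈ 131.06 kt.
Difference ≈ 174.26 − 131.06 = 43.20 → 43 kt.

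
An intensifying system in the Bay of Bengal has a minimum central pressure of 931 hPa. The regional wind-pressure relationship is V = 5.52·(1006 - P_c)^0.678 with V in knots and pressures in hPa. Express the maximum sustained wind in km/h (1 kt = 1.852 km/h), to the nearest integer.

ΔP = 1006 − 931 = 75 hPa.
V ≈ 5.52 × 75^0.678 = 5.52 × 18.676 ≈ 103.093 kt.
103.093 × 1.852 ≈ 190.93 km/h → 191 km/h.

191 km/h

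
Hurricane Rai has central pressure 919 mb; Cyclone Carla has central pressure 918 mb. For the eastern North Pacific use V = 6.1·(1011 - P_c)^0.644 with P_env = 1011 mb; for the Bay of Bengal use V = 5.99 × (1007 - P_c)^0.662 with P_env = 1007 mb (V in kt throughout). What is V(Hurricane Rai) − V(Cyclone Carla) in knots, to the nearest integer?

-5 kt

Hurricane Rai: ΔP = 92; V ≈ 6.1 × 92^0.644 ≈ 112.20 kt.
Cyclone Carla: ΔP = 89; V ≈ 5.99 × 89^0.662 ≈ 116.93 kt.
Difference ≈ 112.20 − 116.93 = -4.73 → -5 kt.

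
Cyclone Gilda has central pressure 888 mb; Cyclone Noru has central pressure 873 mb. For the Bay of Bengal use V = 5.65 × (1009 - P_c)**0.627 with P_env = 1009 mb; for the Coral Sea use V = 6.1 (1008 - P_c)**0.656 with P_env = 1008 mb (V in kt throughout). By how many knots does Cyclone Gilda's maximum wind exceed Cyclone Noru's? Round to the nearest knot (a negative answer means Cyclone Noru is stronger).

Cyclone Gilda: ΔP = 121; V ≈ 5.65 × 121^0.627 ≈ 114.28 kt.
Cyclone Noru: ΔP = 135; V ≈ 6.1 × 135^0.656 ≈ 152.35 kt.
Difference ≈ 114.28 − 152.35 = -38.07 → -38 kt.

-38 kt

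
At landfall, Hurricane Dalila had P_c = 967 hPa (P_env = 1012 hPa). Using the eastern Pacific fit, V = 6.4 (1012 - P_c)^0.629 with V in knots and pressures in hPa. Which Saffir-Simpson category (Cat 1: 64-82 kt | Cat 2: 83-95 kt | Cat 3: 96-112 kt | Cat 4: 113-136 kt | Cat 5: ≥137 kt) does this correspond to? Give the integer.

1

ΔP = 1012 − 967 = 45 hPa.
V ≈ 6.4 × 45^0.629 = 6.4 × 10.96 ≈ 70 kt.
70 kt falls in the Category 1 band.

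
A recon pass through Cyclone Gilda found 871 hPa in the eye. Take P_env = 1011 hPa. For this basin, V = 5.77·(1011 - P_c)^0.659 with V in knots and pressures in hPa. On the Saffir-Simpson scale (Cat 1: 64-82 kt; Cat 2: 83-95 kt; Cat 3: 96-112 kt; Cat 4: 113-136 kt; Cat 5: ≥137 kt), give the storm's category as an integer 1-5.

ΔP = 1011 − 871 = 140 hPa.
V ≈ 5.77 × 140^0.659 = 5.77 × 25.96 ≈ 150 kt.
150 kt falls in the Category 5 band.

5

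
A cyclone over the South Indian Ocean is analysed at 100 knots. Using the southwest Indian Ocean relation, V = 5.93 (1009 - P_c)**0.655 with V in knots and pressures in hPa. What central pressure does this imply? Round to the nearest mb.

ΔP = (V / 5.93)^(1/0.655) = (100/5.93)^1.527.
100/5.93 = 16.863; 16.863^1.527 ≈ 74.68 mb.
P_c = 1009 − 74.68 = 934.32 ≈ 934 mb.

934 mb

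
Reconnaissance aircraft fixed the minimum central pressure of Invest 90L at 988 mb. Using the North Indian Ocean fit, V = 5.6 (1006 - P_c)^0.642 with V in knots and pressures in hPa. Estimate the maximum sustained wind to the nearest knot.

ΔP = 1006 − 988 = 18 mb.
18^0.642 ≈ 6.396.
V ≈ 5.6 × 6.396 ≈ 35.8 kt.

36 kt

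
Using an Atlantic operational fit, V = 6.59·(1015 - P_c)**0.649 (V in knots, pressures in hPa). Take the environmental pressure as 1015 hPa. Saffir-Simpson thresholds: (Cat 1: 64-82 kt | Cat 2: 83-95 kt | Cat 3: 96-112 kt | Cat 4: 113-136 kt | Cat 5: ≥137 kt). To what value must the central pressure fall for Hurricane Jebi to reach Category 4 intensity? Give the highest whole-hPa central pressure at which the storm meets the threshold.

Category 4 begins at V = 113 kt.
Required ΔP = (113/6.59)^(1/0.649) = 17.147^1.541 ≈ 79.74 hPa.
P_c ≤ 1015 − 79.74 = 935.26, so the highest integer P_c is 935 hPa.

935 hPa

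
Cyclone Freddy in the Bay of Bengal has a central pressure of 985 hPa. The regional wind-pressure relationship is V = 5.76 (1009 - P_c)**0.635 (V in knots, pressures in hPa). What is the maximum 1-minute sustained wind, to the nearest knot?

43 kt

ΔP = 1009 − 985 = 24 hPa.
24^0.635 ≈ 7.524.
V ≈ 5.76 × 7.524 ≈ 43.3 kt.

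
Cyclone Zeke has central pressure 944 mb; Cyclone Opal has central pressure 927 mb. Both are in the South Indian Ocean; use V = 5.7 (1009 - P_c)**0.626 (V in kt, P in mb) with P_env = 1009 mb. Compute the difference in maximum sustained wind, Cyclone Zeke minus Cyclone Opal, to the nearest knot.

-12 kt

Cyclone Zeke: ΔP = 65; V ≈ 5.7 × 65^0.626 ≈ 77.76 kt.
Cyclone Opal: ΔP = 82; V ≈ 5.7 × 82^0.626 ≈ 89.93 kt.
Difference ≈ 77.76 − 89.93 = -12.17 → -12 kt.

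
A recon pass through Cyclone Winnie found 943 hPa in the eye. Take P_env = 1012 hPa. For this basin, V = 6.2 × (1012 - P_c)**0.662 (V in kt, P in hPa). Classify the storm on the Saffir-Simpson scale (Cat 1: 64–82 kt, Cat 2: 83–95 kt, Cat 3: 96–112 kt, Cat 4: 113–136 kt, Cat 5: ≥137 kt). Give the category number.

3

ΔP = 1012 − 943 = 69 hPa.
V ≈ 6.2 × 69^0.662 = 6.2 × 16.49 ≈ 102 kt.
102 kt falls in the Category 3 band.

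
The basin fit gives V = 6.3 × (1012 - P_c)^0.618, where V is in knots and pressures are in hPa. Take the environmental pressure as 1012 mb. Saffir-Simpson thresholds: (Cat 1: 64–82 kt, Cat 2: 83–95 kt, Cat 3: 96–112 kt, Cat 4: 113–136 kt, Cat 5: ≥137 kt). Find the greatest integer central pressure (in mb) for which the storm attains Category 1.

Category 1 begins at V = 64 kt.
Required ΔP = (64/6.3)^(1/0.618) = 10.159^1.618 ≈ 42.58 mb.
P_c ≤ 1012 − 42.58 = 969.42, so the highest integer P_c is 969 mb.

969 mb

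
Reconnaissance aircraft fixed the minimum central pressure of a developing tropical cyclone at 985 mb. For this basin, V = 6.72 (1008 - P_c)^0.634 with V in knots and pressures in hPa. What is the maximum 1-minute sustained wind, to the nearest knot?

ΔP = 1008 − 985 = 23 mb.
23^0.634 ≈ 7.300.
V ≈ 6.72 × 7.300 ≈ 49.1 kt.

49 kt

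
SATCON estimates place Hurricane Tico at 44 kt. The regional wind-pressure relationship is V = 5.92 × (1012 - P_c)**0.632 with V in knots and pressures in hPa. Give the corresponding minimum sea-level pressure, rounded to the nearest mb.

ΔP = (V / 5.92)^(1/0.632) = (44/5.92)^1.582.
44/5.92 = 7.432; 7.432^1.582 ≈ 23.90 mb.
P_c = 1012 − 23.90 = 988.10 ≈ 988 mb.

988 mb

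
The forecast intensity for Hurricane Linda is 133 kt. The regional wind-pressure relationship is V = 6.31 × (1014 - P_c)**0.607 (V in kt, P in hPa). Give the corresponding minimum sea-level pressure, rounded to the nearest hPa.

862 hPa

ΔP = (V / 6.31)^(1/0.607) = (133/6.31)^1.647.
133/6.31 = 21.078; 21.078^1.647 ≈ 151.68 hPa.
P_c = 1014 − 151.68 = 862.32 ≈ 862 hPa.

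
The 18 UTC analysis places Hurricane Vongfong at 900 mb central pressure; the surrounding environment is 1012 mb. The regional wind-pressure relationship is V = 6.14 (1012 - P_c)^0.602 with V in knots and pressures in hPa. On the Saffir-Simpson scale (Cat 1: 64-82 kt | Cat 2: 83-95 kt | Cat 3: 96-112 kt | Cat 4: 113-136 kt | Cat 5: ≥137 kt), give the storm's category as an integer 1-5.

ΔP = 1012 − 900 = 112 mb.
V ≈ 6.14 × 112^0.602 = 6.14 × 17.12 ≈ 105 kt.
105 kt falls in the Category 3 band.

3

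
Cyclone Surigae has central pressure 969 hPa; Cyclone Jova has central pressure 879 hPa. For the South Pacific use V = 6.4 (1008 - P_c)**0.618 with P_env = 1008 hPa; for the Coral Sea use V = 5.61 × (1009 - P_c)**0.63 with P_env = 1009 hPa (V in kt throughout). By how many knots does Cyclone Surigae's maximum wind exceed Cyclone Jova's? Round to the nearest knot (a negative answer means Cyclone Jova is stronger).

-59 kt

Cyclone Surigae: ΔP = 39; V ≈ 6.4 × 39^0.618 ≈ 61.58 kt.
Cyclone Jova: ΔP = 130; V ≈ 5.61 × 130^0.63 ≈ 120.43 kt.
Difference ≈ 61.58 − 120.43 = -58.85 → -59 kt.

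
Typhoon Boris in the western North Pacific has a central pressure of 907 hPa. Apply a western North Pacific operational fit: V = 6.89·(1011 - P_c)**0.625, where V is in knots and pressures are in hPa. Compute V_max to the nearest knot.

ΔP = 1011 − 907 = 104 hPa.
104^0.625 ≈ 18.224.
V ≈ 6.89 × 18.224 ≈ 125.6 kt.

126 kt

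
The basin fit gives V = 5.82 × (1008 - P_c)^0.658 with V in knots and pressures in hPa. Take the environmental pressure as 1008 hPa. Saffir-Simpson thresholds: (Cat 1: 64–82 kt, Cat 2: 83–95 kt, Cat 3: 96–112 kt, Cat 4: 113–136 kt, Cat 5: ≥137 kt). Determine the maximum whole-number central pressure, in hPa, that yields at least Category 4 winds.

917 hPa

Category 4 begins at V = 113 kt.
Required ΔP = (113/5.82)^(1/0.658) = 19.416^1.520 ≈ 90.72 hPa.
P_c ≤ 1008 − 90.72 = 917.28, so the highest integer P_c is 917 hPa.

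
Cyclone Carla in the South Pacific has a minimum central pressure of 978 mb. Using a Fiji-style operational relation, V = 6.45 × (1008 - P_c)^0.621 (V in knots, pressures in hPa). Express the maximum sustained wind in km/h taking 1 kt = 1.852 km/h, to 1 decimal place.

98.7 km/h

ΔP = 1008 − 978 = 30 mb.
V ≈ 6.45 × 30^0.621 = 6.45 × 8.266 ≈ 53.315 kt.
53.315 × 1.852 ≈ 98.74 km/h → 98.7 km/h.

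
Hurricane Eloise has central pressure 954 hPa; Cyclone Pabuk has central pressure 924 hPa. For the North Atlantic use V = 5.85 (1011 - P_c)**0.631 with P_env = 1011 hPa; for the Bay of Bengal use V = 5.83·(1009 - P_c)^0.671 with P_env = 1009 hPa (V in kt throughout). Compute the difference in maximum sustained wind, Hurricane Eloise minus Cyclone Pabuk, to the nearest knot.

-40 kt

Hurricane Eloise: ΔP = 57; V ≈ 5.85 × 57^0.631 ≈ 75.01 kt.
Cyclone Pabuk: ΔP = 85; V ≈ 5.83 × 85^0.671 ≈ 114.90 kt.
Difference ≈ 75.01 − 114.90 = -39.89 → -40 kt.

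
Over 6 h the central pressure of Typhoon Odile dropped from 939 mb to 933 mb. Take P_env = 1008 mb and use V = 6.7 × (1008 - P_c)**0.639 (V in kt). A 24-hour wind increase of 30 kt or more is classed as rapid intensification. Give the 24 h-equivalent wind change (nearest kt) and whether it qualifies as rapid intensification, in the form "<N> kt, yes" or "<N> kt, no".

22 kt, no

V₁: ΔP = 69, V ≈ 6.7 × 69^0.639 ≈ 100.25 kt.
V₂: ΔP = 75, V ≈ 6.7 × 75^0.639 ≈ 105.74 kt.
ΔV over 6 h = 5.49 kt → 24 h equivalent = 5.49 × 24/6 ≈ 21.96 kt.
22 kt < 30 kt ⇒ not rapid intensification.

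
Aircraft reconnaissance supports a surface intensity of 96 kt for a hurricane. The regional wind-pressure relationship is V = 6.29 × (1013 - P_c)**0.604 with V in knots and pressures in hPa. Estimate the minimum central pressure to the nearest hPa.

922 hPa

ΔP = (V / 6.29)^(1/0.604) = (96/6.29)^1.656.
96/6.29 = 15.262; 15.262^1.656 ≈ 91.12 hPa.
P_c = 1013 − 91.12 = 921.88 ≈ 922 hPa.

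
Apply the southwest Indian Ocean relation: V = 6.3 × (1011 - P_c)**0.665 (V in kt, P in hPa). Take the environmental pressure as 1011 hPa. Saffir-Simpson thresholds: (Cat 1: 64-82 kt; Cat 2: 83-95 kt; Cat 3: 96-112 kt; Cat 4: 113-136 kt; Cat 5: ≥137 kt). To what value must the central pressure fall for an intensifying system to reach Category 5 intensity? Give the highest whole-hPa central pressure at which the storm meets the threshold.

Category 5 begins at V = 137 kt.
Required ΔP = (137/6.3)^(1/0.665) = 21.746^1.504 ≈ 102.59 hPa.
P_c ≤ 1011 − 102.59 = 908.41, so the highest integer P_c is 908 hPa.

908 hPa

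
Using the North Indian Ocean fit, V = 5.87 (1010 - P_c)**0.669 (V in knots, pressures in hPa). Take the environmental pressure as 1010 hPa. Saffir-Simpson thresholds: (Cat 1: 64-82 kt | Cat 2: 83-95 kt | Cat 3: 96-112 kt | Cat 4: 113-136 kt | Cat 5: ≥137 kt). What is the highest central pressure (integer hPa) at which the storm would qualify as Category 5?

Category 5 begins at V = 137 kt.
Required ΔP = (137/5.87)^(1/0.669) = 23.339^1.495 ≈ 110.91 hPa.
P_c ≤ 1010 − 110.91 = 899.09, so the highest integer P_c is 899 hPa.

899 hPa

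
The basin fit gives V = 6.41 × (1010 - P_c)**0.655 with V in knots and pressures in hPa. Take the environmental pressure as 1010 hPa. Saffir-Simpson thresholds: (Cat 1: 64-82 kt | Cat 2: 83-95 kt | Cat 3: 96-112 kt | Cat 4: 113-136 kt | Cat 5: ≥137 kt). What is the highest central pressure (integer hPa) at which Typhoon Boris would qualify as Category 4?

930 hPa

Category 4 begins at V = 113 kt.
Required ΔP = (113/6.41)^(1/0.655) = 17.629^1.527 ≈ 79.91 hPa.
P_c ≤ 1010 − 79.91 = 930.09, so the highest integer P_c is 930 hPa.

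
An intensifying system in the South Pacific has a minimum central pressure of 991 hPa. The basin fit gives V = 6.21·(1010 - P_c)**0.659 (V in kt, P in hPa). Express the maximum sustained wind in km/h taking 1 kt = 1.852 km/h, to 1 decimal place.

ΔP = 1010 − 991 = 19 hPa.
V ≈ 6.21 × 19^0.659 = 6.21 × 6.961 ≈ 43.230 kt.
43.230 × 1.852 ≈ 80.06 km/h → 80.1 km/h.

80.1 km/h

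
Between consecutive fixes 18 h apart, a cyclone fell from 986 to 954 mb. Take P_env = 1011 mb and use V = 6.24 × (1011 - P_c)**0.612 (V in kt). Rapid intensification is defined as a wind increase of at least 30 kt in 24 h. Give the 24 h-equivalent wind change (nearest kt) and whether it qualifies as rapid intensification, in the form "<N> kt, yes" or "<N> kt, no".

V₁: ΔP = 25, V ≈ 6.24 × 25^0.612 ≈ 44.74 kt.
V₂: ΔP = 57, V ≈ 6.24 × 57^0.612 ≈ 74.09 kt.
ΔV over 18 h = 29.35 kt → 24 h equivalent = 29.35 × 24/18 ≈ 39.13 kt.
39 kt ≥ 30 kt ⇒ rapid intensification.

39 kt, yes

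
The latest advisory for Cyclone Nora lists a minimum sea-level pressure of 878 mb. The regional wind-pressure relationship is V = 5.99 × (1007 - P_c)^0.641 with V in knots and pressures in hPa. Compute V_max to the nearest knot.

ΔP = 1007 − 878 = 129 mb.
129^0.641 ≈ 22.537.
V ≈ 5.99 × 22.537 ≈ 135.0 kt.

135 kt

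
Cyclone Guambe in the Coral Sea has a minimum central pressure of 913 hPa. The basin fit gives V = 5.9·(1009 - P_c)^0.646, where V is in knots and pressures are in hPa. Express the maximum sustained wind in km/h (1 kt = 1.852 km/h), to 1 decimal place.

208.5 km/h

ΔP = 1009 − 913 = 96 hPa.
V ≈ 5.9 × 96^0.646 = 5.9 × 19.079 ≈ 112.564 kt.
112.564 × 1.852 ≈ 208.47 km/h → 208.5 km/h.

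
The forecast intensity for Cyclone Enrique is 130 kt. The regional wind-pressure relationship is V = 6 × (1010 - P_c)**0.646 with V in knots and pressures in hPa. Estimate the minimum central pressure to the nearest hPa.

893 hPa

ΔP = (V / 6)^(1/0.646) = (130/6)^1.548.
130/6 = 21.667; 21.667^1.548 ≈ 116.89 hPa.
P_c = 1010 − 116.89 = 893.11 ≈ 893 hPa.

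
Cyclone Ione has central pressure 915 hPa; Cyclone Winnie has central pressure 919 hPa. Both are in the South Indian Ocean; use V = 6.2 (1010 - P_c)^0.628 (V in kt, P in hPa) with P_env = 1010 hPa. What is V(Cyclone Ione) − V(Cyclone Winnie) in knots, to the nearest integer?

3 kt

Cyclone Ione: ΔP = 95; V ≈ 6.2 × 95^0.628 ≈ 108.24 kt.
Cyclone Winnie: ΔP = 91; V ≈ 6.2 × 91^0.628 ≈ 105.36 kt.
Difference ≈ 108.24 − 105.36 = 2.88 → 3 kt.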